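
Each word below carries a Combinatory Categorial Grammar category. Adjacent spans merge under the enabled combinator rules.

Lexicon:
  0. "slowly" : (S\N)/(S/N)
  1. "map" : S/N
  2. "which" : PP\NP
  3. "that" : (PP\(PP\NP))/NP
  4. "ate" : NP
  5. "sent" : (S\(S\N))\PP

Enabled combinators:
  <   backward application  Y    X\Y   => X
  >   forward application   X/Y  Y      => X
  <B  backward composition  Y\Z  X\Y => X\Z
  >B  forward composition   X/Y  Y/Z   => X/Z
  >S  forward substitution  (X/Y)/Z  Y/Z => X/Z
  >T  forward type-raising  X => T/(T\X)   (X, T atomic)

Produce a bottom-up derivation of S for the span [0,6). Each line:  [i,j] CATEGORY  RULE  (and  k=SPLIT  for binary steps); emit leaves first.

[0,1] (S\N)/(S/N)  lex  "slowly"
[1,2] S/N  lex  "map"
[0,2] S\N  >  k=1
[2,3] PP\NP  lex  "which"
[3,4] (PP\(PP\NP))/NP  lex  "that"
[4,5] NP  lex  "ate"
[3,5] PP\(PP\NP)  >  k=4
[2,5] PP  <  k=3
[5,6] (S\(S\N))\PP  lex  "sent"
[2,6] S\(S\N)  <  k=5
[0,6] S  <  k=2

[0,6] S   <
  [0,2] S\N   >
    [0,1] "slowly" : (S\N)/(S/N)
    [1,2] "map" : S/N
  [2,6] S\(S\N)   <
    [2,5] PP   <
      [2,3] "which" : PP\NP
      [3,5] PP\(PP\NP)   >
        [3,4] "that" : (PP\(PP\NP))/NP
        [4,5] "ate" : NP
    [5,6] "sent" : (S\(S\N))\PP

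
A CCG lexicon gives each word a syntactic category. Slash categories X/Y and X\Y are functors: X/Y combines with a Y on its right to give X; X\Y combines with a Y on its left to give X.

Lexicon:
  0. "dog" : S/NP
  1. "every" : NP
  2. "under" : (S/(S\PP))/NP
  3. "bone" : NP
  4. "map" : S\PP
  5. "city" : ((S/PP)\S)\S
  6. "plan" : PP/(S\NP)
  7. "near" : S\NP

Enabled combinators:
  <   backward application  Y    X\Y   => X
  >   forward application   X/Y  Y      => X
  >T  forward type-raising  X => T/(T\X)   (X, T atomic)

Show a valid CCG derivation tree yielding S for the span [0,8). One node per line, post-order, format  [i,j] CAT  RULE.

[0,8] S   >
  [0,6] S/PP   <
    [0,2] S   >
      [0,1] "dog" : S/NP
      [1,2] "every" : NP
    [2,6] (S/PP)\S   <
      [2,5] S   >
        [2,4] S/(S\PP)   >
          [2,3] "under" : (S/(S\PP))/NP
          [3,4] "bone" : NP
        [4,5] "map" : S\PP
      [5,6] "city" : ((S/PP)\S)\S
  [6,8] PP   >
    [6,7] "plan" : PP/(S\NP)
    [7,8] "near" : S\NP

[0,1] S/NP  lex  "dog"
[1,2] NP  lex  "every"
[0,2] S  >  k=1
[2,3] (S/(S\PP))/NP  lex  "under"
[3,4] NP  lex  "bone"
[2,4] S/(S\PP)  >  k=3
[4,5] S\PP  lex  "map"
[2,5] S  >  k=4
[5,6] ((S/PP)\S)\S  lex  "city"
[2,6] (S/PP)\S  <  k=5
[0,6] S/PP  <  k=2
[6,7] PP/(S\NP)  lex  "plan"
[7,8] S\NP  lex  "near"
[6,8] PP  >  k=7
[0,8] S  >  k=6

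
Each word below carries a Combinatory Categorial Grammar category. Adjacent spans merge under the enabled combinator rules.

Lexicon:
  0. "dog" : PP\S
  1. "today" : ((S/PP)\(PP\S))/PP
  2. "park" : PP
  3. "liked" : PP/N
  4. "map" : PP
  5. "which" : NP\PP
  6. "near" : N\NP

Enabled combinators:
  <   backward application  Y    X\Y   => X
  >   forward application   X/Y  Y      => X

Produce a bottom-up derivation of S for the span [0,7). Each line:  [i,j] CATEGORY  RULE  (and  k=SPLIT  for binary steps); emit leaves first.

[0,7] S   >
  [0,3] S/PP   <
    [0,1] "dog" : PP\S
    [1,3] (S/PP)\(PP\S)   >
      [1,2] "today" : ((S/PP)\(PP\S))/PP
      [2,3] "park" : PP
  [3,7] PP   >
    [3,4] "liked" : PP/N
    [4,7] N   <
      [4,6] NP   <
        [4,5] "map" : PP
        [5,6] "which" : NP\PP
      [6,7] "near" : N\NP

[0,1] PP\S  lex  "dog"
[1,2] ((S/PP)\(PP\S))/PP  lex  "today"
[2,3] PP  lex  "park"
[1,3] (S/PP)\(PP\S)  >  k=2
[0,3] S/PP  <  k=1
[3,4] PP/N  lex  "liked"
[4,5] PP  lex  "map"
[5,6] NP\PP  lex  "which"
[4,6] NP  <  k=5
[6,7] N\NP  lex  "near"
[4,7] N  <  k=6
[3,7] PP  >  k=4
[0,7] S  >  k=3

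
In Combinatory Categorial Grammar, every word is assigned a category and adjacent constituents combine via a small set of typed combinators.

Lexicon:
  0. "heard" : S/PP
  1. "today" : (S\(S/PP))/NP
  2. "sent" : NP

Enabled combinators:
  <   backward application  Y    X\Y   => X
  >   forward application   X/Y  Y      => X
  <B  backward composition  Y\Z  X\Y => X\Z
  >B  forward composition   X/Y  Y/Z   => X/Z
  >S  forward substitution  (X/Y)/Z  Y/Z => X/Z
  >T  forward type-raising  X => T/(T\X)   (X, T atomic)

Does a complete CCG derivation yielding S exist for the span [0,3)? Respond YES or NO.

[0,3] S   <
  [0,1] "heard" : S/PP
  [1,3] S\(S/PP)   >
    [1,2] "today" : (S\(S/PP))/NP
    [2,3] "sent" : NP

YES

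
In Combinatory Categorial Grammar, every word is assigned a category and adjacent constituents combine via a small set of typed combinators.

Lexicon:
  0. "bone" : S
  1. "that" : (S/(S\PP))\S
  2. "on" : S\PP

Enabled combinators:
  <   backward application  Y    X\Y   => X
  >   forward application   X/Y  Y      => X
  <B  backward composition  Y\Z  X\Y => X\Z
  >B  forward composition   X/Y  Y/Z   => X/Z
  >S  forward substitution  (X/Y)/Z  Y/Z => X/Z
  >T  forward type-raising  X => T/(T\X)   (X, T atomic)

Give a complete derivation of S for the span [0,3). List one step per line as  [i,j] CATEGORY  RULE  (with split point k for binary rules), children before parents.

[0,1] S  lex  "bone"
[1,2] (S/(S\PP))\S  lex  "that"
[0,2] S/(S\PP)  <  k=1
[2,3] S\PP  lex  "on"
[0,3] S  >  k=2

[0,3] S   >
  [0,2] S/(S\PP)   <
    [0,1] "bone" : S
    [1,2] "that" : (S/(S\PP))\S
  [2,3] "on" : S\PP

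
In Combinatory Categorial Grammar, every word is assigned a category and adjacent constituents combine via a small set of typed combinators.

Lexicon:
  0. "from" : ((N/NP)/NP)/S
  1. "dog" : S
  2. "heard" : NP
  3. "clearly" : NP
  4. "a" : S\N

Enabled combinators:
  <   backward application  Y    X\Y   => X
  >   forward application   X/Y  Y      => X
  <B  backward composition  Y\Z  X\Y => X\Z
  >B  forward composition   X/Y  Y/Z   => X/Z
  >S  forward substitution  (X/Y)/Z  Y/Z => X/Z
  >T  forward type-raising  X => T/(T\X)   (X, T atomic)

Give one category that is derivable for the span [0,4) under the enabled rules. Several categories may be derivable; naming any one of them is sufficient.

[0,5] S   <
  [0,4] N   >
    [0,3] N/NP   >
      [0,2] (N/NP)/NP   >
        [0,1] "from" : ((N/NP)/NP)/S
        [1,2] "dog" : S
      [2,3] "heard" : NP
    [3,4] "clearly" : NP
  [4,5] "a" : S\N

N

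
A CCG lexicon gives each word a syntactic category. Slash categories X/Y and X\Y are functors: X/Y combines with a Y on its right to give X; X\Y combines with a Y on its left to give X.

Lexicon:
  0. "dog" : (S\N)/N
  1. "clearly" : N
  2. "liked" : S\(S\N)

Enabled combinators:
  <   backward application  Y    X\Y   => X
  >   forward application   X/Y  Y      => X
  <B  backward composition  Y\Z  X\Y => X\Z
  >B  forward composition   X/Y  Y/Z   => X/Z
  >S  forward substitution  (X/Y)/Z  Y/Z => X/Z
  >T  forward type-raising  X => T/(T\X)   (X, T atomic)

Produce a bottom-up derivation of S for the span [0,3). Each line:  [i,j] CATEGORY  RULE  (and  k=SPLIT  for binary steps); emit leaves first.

[0,3] S   <
  [0,2] S\N   >
    [0,1] "dog" : (S\N)/N
    [1,2] "clearly" : N
  [2,3] "liked" : S\(S\N)

[0,1] (S\N)/N  lex  "dog"
[1,2] N  lex  "clearly"
[0,2] S\N  >  k=1
[2,3] S\(S\N)  lex  "liked"
[0,3] S  <  k=2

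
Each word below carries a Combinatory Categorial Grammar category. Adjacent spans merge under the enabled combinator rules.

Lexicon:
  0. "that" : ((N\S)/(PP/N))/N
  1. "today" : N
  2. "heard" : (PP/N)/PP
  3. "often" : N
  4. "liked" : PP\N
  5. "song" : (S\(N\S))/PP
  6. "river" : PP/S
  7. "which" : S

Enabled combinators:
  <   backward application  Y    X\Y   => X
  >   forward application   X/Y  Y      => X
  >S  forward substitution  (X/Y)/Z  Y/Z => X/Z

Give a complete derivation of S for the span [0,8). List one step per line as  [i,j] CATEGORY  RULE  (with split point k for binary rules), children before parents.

[0,1] ((N\S)/(PP/N))/N  lex  "that"
[1,2] N  lex  "today"
[0,2] (N\S)/(PP/N)  >  k=1
[2,3] (PP/N)/PP  lex  "heard"
[3,4] N  lex  "often"
[4,5] PP\N  lex  "liked"
[3,5] PP  <  k=4
[2,5] PP/N  >  k=3
[0,5] N\S  >  k=2
[5,6] (S\(N\S))/PP  lex  "song"
[6,7] PP/S  lex  "river"
[7,8] S  lex  "which"
[6,8] PP  >  k=7
[5,8] S\(N\S)  >  k=6
[0,8] S  <  k=5

[0,8] S   <
  [0,5] N\S   >
    [0,2] (N\S)/(PP/N)   >
      [0,1] "that" : ((N\S)/(PP/N))/N
      [1,2] "today" : N
    [2,5] PP/N   >
      [2,3] "heard" : (PP/N)/PP
      [3,5] PP   <
        [3,4] "often" : N
        [4,5] "liked" : PP\N
  [5,8] S\(N\S)   >
    [5,6] "song" : (S\(N\S))/PP
    [6,8] PP   >
      [6,7] "river" : PP/S
      [7,8] "which" : S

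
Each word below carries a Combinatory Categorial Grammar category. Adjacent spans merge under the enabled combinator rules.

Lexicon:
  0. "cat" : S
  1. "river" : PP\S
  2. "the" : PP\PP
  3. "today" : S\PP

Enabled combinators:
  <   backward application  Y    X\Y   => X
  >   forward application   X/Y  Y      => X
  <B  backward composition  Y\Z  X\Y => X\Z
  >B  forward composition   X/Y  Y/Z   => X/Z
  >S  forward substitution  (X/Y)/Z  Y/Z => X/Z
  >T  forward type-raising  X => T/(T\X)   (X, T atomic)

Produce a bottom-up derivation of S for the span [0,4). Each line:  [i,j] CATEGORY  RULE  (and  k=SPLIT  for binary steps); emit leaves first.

[0,1] S  lex  "cat"
[1,2] PP\S  lex  "river"
[0,2] PP  <  k=1
[2,3] PP\PP  lex  "the"
[3,4] S\PP  lex  "today"
[2,4] S\PP  <B  k=3
[0,4] S  <  k=2

[0,4] S   <
  [0,2] PP   <
    [0,1] "cat" : S
    [1,2] "river" : PP\S
  [2,4] S\PP   <B
    [2,3] "the" : PP\PP
    [3,4] "today" : S\PP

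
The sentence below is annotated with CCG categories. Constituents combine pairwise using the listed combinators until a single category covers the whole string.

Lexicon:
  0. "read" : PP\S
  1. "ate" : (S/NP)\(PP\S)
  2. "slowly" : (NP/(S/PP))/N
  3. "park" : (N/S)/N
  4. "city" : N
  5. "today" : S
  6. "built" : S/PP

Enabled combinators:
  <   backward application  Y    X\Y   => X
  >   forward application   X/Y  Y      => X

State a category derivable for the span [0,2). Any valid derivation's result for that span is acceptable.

[0,7] S   >
  [0,2] S/NP   <
    [0,1] "read" : PP\S
    [1,2] "ate" : (S/NP)\(PP\S)
  [2,7] NP   >
    [2,6] NP/(S/PP)   >
      [2,3] "slowly" : (NP/(S/PP))/N
      [3,6] N   >
        [3,5] N/S   >
          [3,4] "park" : (N/S)/N
          [4,5] "city" : N
        [5,6] "today" : S
    [6,7] "built" : S/PP

S/NP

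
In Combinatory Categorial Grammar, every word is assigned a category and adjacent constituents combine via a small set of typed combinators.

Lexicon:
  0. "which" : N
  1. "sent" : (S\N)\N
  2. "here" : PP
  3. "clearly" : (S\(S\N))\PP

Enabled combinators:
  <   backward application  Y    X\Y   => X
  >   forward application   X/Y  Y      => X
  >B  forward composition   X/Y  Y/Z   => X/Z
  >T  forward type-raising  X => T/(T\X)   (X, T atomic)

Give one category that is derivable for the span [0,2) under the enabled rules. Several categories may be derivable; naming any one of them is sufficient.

S\N

[0,4] S   <
  [0,2] S\N   <
    [0,1] "which" : N
    [1,2] "sent" : (S\N)\N
  [2,4] S\(S\N)   <
    [2,3] "here" : PP
    [3,4] "clearly" : (S\(S\N))\PP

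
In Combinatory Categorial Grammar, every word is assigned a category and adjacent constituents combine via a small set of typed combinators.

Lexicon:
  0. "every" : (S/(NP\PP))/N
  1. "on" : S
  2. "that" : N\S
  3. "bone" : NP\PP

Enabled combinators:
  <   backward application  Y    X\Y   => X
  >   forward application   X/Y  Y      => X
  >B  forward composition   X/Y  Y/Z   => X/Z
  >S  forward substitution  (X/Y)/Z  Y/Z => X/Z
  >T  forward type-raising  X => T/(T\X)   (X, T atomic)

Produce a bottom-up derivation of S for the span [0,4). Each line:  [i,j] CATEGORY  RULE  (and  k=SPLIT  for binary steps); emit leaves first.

[0,4] S   >
  [0,3] S/(NP\PP)   >
    [0,1] "every" : (S/(NP\PP))/N
    [1,3] N   >
      [1,2] N/(N\S)   >T
        [1,2] "on" : S
      [2,3] "that" : N\S
  [3,4] "bone" : NP\PP

[0,1] (S/(NP\PP))/N  lex  "every"
[1,2] S  lex  "on"
[1,2] N/(N\S)  >T
[2,3] N\S  lex  "that"
[1,3] N  >  k=2
[0,3] S/(NP\PP)  >  k=1
[3,4] NP\PP  lex  "bone"
[0,4] S  >  k=3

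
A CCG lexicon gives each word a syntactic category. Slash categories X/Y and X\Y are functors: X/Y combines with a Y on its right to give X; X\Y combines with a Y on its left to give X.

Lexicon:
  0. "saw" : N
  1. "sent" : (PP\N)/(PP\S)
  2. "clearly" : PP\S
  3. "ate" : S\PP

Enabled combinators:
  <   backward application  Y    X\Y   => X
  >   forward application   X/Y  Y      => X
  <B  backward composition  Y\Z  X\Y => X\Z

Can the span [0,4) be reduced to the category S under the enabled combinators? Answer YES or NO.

[0,4] S   <
  [0,3] PP   <
    [0,1] "saw" : N
    [1,3] PP\N   >
      [1,2] "sent" : (PP\N)/(PP\S)
      [2,3] "clearly" : PP\S
  [3,4] "ate" : S\PP

YES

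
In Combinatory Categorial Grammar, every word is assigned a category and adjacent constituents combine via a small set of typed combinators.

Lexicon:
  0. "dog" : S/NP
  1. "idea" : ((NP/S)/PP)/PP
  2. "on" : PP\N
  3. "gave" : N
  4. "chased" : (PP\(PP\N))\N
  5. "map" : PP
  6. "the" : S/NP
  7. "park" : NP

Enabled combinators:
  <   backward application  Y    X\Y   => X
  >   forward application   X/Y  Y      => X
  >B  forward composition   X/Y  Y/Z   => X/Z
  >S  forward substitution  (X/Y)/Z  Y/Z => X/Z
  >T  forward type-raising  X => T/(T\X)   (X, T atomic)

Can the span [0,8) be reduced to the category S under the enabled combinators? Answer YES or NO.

[0,8] S   >
  [0,1] "dog" : S/NP
  [1,8] NP   >
    [1,6] NP/S   >
      [1,5] (NP/S)/PP   >
        [1,2] "idea" : ((NP/S)/PP)/PP
        [2,5] PP   <
          [2,3] "on" : PP\N
          [3,5] PP\(PP\N)   <
            [3,4] "gave" : N
            [4,5] "chased" : (PP\(PP\N))\N
      [5,6] "map" : PP
    [6,8] S   >
      [6,7] "the" : S/NP
      [7,8] "park" : NP

YES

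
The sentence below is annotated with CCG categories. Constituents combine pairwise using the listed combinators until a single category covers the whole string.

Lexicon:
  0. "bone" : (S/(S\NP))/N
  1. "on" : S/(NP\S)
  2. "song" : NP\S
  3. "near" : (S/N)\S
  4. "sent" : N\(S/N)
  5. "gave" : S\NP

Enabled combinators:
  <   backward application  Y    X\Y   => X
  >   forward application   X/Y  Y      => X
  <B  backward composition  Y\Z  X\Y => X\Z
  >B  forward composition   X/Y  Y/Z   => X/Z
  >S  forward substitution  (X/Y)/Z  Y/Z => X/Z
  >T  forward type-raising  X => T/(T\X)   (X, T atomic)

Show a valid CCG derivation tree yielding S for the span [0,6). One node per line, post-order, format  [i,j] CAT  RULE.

[0,1] (S/(S\NP))/N  lex  "bone"
[1,2] S/(NP\S)  lex  "on"
[2,3] NP\S  lex  "song"
[1,3] S  >  k=2
[3,4] (S/N)\S  lex  "near"
[1,4] S/N  <  k=3
[4,5] N\(S/N)  lex  "sent"
[1,5] N  <  k=4
[0,5] S/(S\NP)  >  k=1
[5,6] S\NP  lex  "gave"
[0,6] S  >  k=5

[0,6] S   >
  [0,5] S/(S\NP)   >
    [0,1] "bone" : (S/(S\NP))/N
    [1,5] N   <
      [1,4] S/N   <
        [1,3] S   >
          [1,2] "on" : S/(NP\S)
          [2,3] "song" : NP\S
        [3,4] "near" : (S/N)\S
      [4,5] "sent" : N\(S/N)
  [5,6] "gave" : S\NP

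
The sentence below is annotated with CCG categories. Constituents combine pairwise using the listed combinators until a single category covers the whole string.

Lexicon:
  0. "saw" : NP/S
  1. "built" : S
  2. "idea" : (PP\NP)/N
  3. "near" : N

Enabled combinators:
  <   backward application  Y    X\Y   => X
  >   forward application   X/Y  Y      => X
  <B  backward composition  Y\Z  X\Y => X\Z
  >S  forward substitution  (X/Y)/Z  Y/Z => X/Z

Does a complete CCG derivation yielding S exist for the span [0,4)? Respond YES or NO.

NP/S S (PP\NP)/N N
CKY chart[0,4] = {PP}; S ∉ chart

NO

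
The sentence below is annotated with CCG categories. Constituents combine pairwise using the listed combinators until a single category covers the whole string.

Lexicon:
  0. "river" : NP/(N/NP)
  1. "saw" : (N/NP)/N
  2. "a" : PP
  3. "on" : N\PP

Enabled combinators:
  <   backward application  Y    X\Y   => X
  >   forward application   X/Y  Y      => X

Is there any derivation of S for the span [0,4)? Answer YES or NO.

NO

NP/(N/NP) (N/NP)/N PP N\PP
CKY chart[0,4] = {NP}; S ∉ chart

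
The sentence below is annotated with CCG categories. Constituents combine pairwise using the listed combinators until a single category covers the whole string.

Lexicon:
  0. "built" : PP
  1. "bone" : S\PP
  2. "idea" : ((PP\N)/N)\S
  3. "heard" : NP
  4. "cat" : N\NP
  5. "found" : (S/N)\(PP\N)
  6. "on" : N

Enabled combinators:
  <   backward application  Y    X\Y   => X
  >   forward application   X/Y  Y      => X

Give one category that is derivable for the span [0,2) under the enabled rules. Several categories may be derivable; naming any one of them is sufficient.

S

[0,7] S   >
  [0,6] S/N   <
    [0,5] PP\N   >
      [0,3] (PP\N)/N   <
        [0,2] S   <
          [0,1] "built" : PP
          [1,2] "bone" : S\PP
        [2,3] "idea" : ((PP\N)/N)\S
      [3,5] N   <
        [3,4] "heard" : NP
        [4,5] "cat" : N\NP
    [5,6] "found" : (S/N)\(PP\N)
  [6,7] "on" : N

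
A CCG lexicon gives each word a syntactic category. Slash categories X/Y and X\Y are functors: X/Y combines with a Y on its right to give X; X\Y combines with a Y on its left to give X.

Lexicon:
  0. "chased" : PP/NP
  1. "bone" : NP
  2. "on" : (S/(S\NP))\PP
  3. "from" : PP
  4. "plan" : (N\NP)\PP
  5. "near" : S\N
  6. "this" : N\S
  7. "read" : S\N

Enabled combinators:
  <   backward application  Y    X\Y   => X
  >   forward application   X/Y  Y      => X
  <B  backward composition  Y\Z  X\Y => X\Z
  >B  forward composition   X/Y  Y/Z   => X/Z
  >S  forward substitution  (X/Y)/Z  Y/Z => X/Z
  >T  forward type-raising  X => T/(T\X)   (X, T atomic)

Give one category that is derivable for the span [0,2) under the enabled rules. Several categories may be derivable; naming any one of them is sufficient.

PP

[0,8] S   >
  [0,3] S/(S\NP)   <
    [0,2] PP   >
      [0,1] "chased" : PP/NP
      [1,2] "bone" : NP
    [2,3] "on" : (S/(S\NP))\PP
  [3,8] S\NP   <B
    [3,5] N\NP   <
      [3,4] "from" : PP
      [4,5] "plan" : (N\NP)\PP
    [5,8] S\N   <B
      [5,7] N\N   <B
        [5,6] "near" : S\N
        [6,7] "this" : N\S
      [7,8] "read" : S\N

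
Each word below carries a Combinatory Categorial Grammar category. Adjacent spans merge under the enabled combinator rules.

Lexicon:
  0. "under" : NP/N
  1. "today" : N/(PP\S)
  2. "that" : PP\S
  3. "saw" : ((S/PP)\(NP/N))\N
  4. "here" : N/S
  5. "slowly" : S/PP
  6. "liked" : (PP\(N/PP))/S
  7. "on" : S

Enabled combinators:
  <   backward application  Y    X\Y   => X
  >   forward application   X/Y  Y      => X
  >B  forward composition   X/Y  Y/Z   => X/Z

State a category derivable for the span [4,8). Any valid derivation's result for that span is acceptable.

PP

[0,8] S   >
  [0,4] S/PP   <
    [0,1] "under" : NP/N
    [1,4] (S/PP)\(NP/N)   <
      [1,3] N   >
        [1,2] "today" : N/(PP\S)
        [2,3] "that" : PP\S
      [3,4] "saw" : ((S/PP)\(NP/N))\N
  [4,8] PP   <
    [4,6] N/PP   >B
      [4,5] "here" : N/S
      [5,6] "slowly" : S/PP
    [6,8] PP\(N/PP)   >
      [6,7] "liked" : (PP\(N/PP))/S
      [7,8] "on" : S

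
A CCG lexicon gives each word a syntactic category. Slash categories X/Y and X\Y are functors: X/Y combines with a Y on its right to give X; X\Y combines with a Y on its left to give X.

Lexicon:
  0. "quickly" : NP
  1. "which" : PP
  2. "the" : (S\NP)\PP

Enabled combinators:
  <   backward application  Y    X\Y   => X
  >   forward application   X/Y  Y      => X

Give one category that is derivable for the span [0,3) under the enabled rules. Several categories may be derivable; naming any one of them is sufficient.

S

[0,3] S   <
  [0,1] "quickly" : NP
  [1,3] S\NP   <
    [1,2] "which" : PP
    [2,3] "the" : (S\NP)\PP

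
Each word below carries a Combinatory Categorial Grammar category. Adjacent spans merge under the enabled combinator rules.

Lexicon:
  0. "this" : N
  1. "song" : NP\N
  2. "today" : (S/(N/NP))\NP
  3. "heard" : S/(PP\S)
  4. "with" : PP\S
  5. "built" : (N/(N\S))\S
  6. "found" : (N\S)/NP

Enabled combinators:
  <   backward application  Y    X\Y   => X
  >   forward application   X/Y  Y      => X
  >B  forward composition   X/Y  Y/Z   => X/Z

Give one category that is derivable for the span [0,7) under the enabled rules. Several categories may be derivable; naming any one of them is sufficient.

S

[0,7] S   >
  [0,3] S/(N/NP)   <
    [0,2] NP   <
      [0,1] "this" : N
      [1,2] "song" : NP\N
    [2,3] "today" : (S/(N/NP))\NP
  [3,7] N/NP   >B
    [3,6] N/(N\S)   <
      [3,5] S   >
        [3,4] "heard" : S/(PP\S)
        [4,5] "with" : PP\S
      [5,6] "built" : (N/(N\S))\S
    [6,7] "found" : (N\S)/NP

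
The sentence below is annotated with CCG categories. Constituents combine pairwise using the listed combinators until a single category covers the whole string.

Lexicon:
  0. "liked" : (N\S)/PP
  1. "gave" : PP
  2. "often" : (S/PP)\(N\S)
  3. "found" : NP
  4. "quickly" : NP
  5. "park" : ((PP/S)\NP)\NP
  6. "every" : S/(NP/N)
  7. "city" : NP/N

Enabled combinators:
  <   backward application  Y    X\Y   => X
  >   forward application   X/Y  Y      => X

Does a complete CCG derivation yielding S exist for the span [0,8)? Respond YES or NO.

YES

[0,8] S   >
  [0,3] S/PP   <
    [0,2] N\S   >
      [0,1] "liked" : (N\S)/PP
      [1,2] "gave" : PP
    [2,3] "often" : (S/PP)\(N\S)
  [3,8] PP   >
    [3,6] PP/S   <
      [3,4] "found" : NP
      [4,6] (PP/S)\NP   <
        [4,5] "quickly" : NP
        [5,6] "park" : ((PP/S)\NP)\NP
    [6,8] S   >
      [6,7] "every" : S/(NP/N)
      [7,8] "city" : NP/N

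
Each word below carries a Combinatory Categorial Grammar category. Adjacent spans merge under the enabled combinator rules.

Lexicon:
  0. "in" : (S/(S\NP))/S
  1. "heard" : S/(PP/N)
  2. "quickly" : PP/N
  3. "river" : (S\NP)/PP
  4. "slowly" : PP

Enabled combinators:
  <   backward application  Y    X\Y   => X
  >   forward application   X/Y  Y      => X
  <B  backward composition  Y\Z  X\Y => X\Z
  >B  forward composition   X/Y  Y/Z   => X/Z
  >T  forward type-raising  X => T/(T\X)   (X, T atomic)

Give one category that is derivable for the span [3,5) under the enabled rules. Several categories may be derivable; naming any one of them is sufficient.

S\NP

[0,5] S   >
  [0,3] S/(S\NP)   >
    [0,1] "in" : (S/(S\NP))/S
    [1,3] S   >
      [1,2] "heard" : S/(PP/N)
      [2,3] "quickly" : PP/N
  [3,5] S\NP   >
    [3,4] "river" : (S\NP)/PP
    [4,5] "slowly" : PP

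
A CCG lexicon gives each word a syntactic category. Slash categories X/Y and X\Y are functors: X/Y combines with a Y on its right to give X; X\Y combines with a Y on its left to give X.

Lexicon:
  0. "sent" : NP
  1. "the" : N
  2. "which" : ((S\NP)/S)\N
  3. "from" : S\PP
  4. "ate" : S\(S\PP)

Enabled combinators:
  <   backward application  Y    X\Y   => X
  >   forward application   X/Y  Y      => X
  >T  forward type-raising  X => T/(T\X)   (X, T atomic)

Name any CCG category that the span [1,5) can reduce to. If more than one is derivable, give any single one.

S\NP

[0,5] S   <
  [0,1] "sent" : NP
  [1,5] S\NP   >
    [1,3] (S\NP)/S   <
      [1,2] "the" : N
      [2,3] "which" : ((S\NP)/S)\N
    [3,5] S   <
      [3,4] "from" : S\PP
      [4,5] "ate" : S\(S\PP)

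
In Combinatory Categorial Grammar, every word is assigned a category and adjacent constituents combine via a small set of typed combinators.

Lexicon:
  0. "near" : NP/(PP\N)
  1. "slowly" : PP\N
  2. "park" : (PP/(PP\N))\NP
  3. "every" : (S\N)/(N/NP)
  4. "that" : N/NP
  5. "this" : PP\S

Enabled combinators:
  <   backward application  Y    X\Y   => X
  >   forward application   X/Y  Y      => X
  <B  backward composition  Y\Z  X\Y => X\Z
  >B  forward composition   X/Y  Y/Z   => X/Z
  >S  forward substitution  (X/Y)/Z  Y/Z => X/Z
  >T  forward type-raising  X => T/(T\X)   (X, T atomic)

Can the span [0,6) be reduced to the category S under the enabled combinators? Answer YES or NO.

NO

NP/(PP\N) PP\N (PP/(PP\N))\NP (S\N)/(N/NP) N/NP PP\S
CKY chart[0,6] = {N/(N\PP), NP/(NP\PP), PP, PP/(PP\PP), S/(S\PP)}; S ∉ chart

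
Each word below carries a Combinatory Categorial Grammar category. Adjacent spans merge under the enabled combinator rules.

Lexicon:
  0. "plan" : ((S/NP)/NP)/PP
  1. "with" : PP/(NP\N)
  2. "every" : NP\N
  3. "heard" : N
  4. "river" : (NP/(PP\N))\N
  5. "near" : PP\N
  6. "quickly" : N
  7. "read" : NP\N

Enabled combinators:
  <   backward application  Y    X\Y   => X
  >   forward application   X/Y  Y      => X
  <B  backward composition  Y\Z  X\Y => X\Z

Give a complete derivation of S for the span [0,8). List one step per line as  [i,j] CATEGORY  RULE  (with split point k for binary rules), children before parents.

[0,8] S   >
  [0,6] S/NP   >
    [0,3] (S/NP)/NP   >
      [0,1] "plan" : ((S/NP)/NP)/PP
      [1,3] PP   >
        [1,2] "with" : PP/(NP\N)
        [2,3] "every" : NP\N
    [3,6] NP   >
      [3,5] NP/(PP\N)   <
        [3,4] "heard" : N
        [4,5] "river" : (NP/(PP\N))\N
      [5,6] "near" : PP\N
  [6,8] NP   <
    [6,7] "quickly" : N
    [7,8] "read" : NP\N

[0,1] ((S/NP)/NP)/PP  lex  "plan"
[1,2] PP/(NP\N)  lex  "with"
[2,3] NP\N  lex  "every"
[1,3] PP  >  k=2
[0,3] (S/NP)/NP  >  k=1
[3,4] N  lex  "heard"
[4,5] (NP/(PP\N))\N  lex  "river"
[3,5] NP/(PP\N)  <  k=4
[5,6] PP\N  lex  "near"
[3,6] NP  >  k=5
[0,6] S/NP  >  k=3
[6,7] N  lex  "quickly"
[7,8] NP\N  lex  "read"
[6,8] NP  <  k=7
[0,8] S  >  k=6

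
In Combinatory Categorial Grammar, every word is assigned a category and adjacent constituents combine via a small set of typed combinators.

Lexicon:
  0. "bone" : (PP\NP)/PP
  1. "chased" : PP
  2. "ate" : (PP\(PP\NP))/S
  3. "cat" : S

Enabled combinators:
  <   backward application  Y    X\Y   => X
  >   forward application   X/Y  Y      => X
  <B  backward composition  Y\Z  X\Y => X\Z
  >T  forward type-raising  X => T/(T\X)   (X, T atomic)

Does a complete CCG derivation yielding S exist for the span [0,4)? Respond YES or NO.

NO

(PP\NP)/PP PP (PP\(PP\NP))/S S
CKY chart[0,4] = {N/(N\PP), NP/(NP\PP), PP, PP/(PP\PP), S/(S\PP)}; S ∉ chart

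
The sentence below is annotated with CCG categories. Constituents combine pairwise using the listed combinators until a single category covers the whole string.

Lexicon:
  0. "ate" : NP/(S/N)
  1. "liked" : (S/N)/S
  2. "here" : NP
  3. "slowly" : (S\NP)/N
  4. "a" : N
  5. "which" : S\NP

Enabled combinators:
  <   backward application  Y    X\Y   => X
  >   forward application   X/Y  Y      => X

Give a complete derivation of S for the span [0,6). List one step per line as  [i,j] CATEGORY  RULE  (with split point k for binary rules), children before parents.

[0,6] S   <
  [0,5] NP   >
    [0,1] "ate" : NP/(S/N)
    [1,5] S/N   >
      [1,2] "liked" : (S/N)/S
      [2,5] S   <
        [2,3] "here" : NP
        [3,5] S\NP   >
          [3,4] "slowly" : (S\NP)/N
          [4,5] "a" : N
  [5,6] "which" : S\NP

[0,1] NP/(S/N)  lex  "ate"
[1,2] (S/N)/S  lex  "liked"
[2,3] NP  lex  "here"
[3,4] (S\NP)/N  lex  "slowly"
[4,5] N  lex  "a"
[3,5] S\NP  >  k=4
[2,5] S  <  k=3
[1,5] S/N  >  k=2
[0,5] NP  >  k=1
[5,6] S\NP  lex  "which"
[0,6] S  <  k=5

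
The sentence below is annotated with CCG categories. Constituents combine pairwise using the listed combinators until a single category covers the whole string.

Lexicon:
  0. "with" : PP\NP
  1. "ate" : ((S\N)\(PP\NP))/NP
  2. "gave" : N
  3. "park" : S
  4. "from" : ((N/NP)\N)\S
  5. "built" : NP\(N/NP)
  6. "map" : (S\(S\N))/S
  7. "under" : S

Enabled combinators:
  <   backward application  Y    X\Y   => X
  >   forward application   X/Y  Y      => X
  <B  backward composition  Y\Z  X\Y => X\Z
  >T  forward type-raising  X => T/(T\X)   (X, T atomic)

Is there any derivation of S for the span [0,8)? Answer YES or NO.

YES

[0,8] S   <
  [0,6] S\N   <
    [0,1] "with" : PP\NP
    [1,6] (S\N)\(PP\NP)   >
      [1,2] "ate" : ((S\N)\(PP\NP))/NP
      [2,6] NP   <
        [2,5] N/NP   <
          [2,3] "gave" : N
          [3,5] (N/NP)\N   <
            [3,4] "park" : S
            [4,5] "from" : ((N/NP)\N)\S
        [5,6] "built" : NP\(N/NP)
  [6,8] S\(S\N)   >
    [6,7] "map" : (S\(S\N))/S
    [7,8] "under" : S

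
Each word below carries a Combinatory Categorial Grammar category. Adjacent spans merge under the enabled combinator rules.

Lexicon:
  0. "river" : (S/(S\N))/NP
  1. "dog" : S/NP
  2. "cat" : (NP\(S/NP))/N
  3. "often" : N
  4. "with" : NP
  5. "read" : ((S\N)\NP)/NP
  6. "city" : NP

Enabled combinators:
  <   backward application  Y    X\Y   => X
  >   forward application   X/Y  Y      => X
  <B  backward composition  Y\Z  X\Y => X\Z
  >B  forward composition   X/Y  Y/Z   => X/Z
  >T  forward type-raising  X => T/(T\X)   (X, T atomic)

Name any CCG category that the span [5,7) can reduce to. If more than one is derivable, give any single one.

(S\N)\NP

[0,7] S   >
  [0,4] S/(S\N)   >
    [0,1] "river" : (S/(S\N))/NP
    [1,4] NP   <
      [1,2] "dog" : S/NP
      [2,4] NP\(S/NP)   >
        [2,3] "cat" : (NP\(S/NP))/N
        [3,4] "often" : N
  [4,7] S\N   <
    [4,5] "with" : NP
    [5,7] (S\N)\NP   >
      [5,6] "read" : ((S\N)\NP)/NP
      [6,7] "city" : NP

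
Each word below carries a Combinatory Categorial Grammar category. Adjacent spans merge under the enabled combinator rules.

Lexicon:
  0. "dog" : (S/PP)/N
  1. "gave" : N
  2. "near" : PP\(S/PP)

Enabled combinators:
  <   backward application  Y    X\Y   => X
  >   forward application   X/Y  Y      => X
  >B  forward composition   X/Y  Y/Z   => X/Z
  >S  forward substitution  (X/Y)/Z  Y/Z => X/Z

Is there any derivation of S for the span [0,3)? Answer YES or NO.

NO

(S/PP)/N N PP\(S/PP)
CKY chart[0,3] = {PP}; S ∉ chart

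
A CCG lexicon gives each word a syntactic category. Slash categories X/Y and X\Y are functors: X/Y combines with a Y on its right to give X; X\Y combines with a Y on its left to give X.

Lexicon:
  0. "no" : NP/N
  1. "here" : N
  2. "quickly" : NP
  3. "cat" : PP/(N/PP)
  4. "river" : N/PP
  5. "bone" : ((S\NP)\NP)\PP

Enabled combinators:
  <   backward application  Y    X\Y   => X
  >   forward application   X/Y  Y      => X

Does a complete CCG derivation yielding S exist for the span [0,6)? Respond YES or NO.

YES

[0,6] S   <
  [0,2] NP   >
    [0,1] "no" : NP/N
    [1,2] "here" : N
  [2,6] S\NP   <
    [2,3] "quickly" : NP
    [3,6] (S\NP)\NP   <
      [3,5] PP   >
        [3,4] "cat" : PP/(N/PP)
        [4,5] "river" : N/PP
      [5,6] "bone" : ((S\NP)\NP)\PP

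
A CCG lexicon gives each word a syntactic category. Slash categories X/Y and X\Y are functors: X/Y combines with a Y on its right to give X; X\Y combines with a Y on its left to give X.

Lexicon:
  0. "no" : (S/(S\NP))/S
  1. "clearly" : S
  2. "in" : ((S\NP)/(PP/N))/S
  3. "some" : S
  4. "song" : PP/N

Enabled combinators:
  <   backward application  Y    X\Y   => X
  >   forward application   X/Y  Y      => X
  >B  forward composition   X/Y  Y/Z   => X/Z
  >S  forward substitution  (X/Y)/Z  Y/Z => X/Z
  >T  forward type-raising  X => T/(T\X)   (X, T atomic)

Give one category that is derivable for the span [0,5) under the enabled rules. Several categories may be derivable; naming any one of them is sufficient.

S

[0,5] S   >
  [0,2] S/(S\NP)   >
    [0,1] "no" : (S/(S\NP))/S
    [1,2] "clearly" : S
  [2,5] S\NP   >
    [2,4] (S\NP)/(PP/N)   >
      [2,3] "in" : ((S\NP)/(PP/N))/S
      [3,4] "some" : S
    [4,5] "song" : PP/N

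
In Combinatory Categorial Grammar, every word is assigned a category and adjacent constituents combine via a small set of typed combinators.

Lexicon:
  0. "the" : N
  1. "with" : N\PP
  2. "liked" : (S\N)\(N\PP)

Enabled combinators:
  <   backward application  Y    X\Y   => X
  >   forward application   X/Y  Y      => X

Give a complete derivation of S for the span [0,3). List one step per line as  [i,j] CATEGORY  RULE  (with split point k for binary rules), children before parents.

[0,1] N  lex  "the"
[1,2] N\PP  lex  "with"
[2,3] (S\N)\(N\PP)  lex  "liked"
[1,3] S\N  <  k=2
[0,3] S  <  k=1

[0,3] S   <
  [0,1] "the" : N
  [1,3] S\N   <
    [1,2] "with" : N\PP
    [2,3] "liked" : (S\N)\(N\PP)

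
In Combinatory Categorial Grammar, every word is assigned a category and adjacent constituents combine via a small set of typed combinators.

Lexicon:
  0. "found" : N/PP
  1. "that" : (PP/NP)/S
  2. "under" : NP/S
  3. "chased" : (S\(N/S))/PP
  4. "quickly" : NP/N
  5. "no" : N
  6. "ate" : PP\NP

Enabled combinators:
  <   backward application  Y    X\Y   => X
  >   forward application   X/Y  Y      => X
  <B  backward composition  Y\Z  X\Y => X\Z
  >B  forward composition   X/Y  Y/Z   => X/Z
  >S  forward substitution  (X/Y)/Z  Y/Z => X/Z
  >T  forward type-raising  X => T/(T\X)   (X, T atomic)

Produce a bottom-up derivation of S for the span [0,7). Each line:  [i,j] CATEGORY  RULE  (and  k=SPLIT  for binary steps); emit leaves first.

[0,1] N/PP  lex  "found"
[1,2] (PP/NP)/S  lex  "that"
[2,3] NP/S  lex  "under"
[1,3] PP/S  >S  k=2
[0,3] N/S  >B  k=1
[3,4] (S\(N/S))/PP  lex  "chased"
[4,5] NP/N  lex  "quickly"
[5,6] N  lex  "no"
[4,6] NP  >  k=5
[6,7] PP\NP  lex  "ate"
[4,7] PP  <  k=6
[3,7] S\(N/S)  >  k=4
[0,7] S  <  k=3

[0,7] S   <
  [0,3] N/S   >B
    [0,1] "found" : N/PP
    [1,3] PP/S   >S
      [1,2] "that" : (PP/NP)/S
      [2,3] "under" : NP/S
  [3,7] S\(N/S)   >
    [3,4] "chased" : (S\(N/S))/PP
    [4,7] PP   <
      [4,6] NP   >
        [4,5] "quickly" : NP/N
        [5,6] "no" : N
      [6,7] "ate" : PP\NP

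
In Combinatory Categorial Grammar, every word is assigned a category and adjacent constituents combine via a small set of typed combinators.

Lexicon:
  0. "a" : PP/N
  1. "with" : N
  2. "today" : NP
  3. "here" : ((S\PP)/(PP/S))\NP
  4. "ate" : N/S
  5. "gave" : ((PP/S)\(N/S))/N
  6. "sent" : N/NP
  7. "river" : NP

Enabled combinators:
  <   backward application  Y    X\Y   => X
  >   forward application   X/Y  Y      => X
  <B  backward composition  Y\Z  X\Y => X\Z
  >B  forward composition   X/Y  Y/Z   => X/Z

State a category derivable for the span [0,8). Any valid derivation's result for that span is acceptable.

S

[0,8] S   <
  [0,2] PP   >
    [0,1] "a" : PP/N
    [1,2] "with" : N
  [2,8] S\PP   >
    [2,4] (S\PP)/(PP/S)   <
      [2,3] "today" : NP
      [3,4] "here" : ((S\PP)/(PP/S))\NP
    [4,8] PP/S   <
      [4,5] "ate" : N/S
      [5,8] (PP/S)\(N/S)   >
        [5,6] "gave" : ((PP/S)\(N/S))/N
        [6,8] N   >
          [6,7] "sent" : N/NP
          [7,8] "river" : NP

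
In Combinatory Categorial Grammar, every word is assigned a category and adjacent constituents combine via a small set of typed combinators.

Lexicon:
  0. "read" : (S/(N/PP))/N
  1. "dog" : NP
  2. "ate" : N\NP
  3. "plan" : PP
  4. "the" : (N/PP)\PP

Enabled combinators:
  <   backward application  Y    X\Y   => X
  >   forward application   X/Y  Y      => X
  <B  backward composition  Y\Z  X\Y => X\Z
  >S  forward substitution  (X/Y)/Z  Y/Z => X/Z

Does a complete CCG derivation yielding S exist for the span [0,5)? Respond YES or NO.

YES

[0,5] S   >
  [0,3] S/(N/PP)   >
    [0,1] "read" : (S/(N/PP))/N
    [1,3] N   <
      [1,2] "dog" : NP
      [2,3] "ate" : N\NP
  [3,5] N/PP   <
    [3,4] "plan" : PP
    [4,5] "the" : (N/PP)\PP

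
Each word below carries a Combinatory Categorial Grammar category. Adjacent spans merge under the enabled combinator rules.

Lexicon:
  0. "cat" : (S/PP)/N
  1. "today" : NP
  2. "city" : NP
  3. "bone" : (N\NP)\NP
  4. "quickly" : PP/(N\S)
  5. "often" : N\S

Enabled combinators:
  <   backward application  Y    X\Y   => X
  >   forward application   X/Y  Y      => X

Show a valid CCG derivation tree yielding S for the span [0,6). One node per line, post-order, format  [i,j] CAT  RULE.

[0,6] S   >
  [0,4] S/PP   >
    [0,1] "cat" : (S/PP)/N
    [1,4] N   <
      [1,2] "today" : NP
      [2,4] N\NP   <
        [2,3] "city" : NP
        [3,4] "bone" : (N\NP)\NP
  [4,6] PP   >
    [4,5] "quickly" : PP/(N\S)
    [5,6] "often" : N\S

[0,1] (S/PP)/N  lex  "cat"
[1,2] NP  lex  "today"
[2,3] NP  lex  "city"
[3,4] (N\NP)\NP  lex  "bone"
[2,4] N\NP  <  k=3
[1,4] N  <  k=2
[0,4] S/PP  >  k=1
[4,5] PP/(N\S)  lex  "quickly"
[5,6] N\S  lex  "often"
[4,6] PP  >  k=5
[0,6] S  >  k=4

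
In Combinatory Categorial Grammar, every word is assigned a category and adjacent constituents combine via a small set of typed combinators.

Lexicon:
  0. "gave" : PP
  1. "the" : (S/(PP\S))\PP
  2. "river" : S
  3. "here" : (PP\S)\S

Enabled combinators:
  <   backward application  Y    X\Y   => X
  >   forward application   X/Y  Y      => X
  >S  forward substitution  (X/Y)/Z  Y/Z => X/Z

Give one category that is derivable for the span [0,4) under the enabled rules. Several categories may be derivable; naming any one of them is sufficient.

[0,4] S   >
  [0,2] S/(PP\S)   <
    [0,1] "gave" : PP
    [1,2] "the" : (S/(PP\S))\PP
  [2,4] PP\S   <
    [2,3] "river" : S
    [3,4] "here" : (PP\S)\S

S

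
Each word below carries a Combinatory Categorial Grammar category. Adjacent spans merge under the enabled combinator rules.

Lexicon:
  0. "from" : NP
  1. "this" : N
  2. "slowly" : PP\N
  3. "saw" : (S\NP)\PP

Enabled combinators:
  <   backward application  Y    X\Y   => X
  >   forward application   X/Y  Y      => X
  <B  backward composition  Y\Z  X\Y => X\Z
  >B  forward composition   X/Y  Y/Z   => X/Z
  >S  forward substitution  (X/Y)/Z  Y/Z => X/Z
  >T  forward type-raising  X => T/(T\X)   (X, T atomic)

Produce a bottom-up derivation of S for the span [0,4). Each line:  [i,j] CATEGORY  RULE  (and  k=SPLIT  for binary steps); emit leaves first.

[0,4] S   <
  [0,1] "from" : NP
  [1,4] S\NP   <
    [1,3] PP   <
      [1,2] "this" : N
      [2,3] "slowly" : PP\N
    [3,4] "saw" : (S\NP)\PP

[0,1] NP  lex  "from"
[1,2] N  lex  "this"
[2,3] PP\N  lex  "slowly"
[1,3] PP  <  k=2
[3,4] (S\NP)\PP  lex  "saw"
[1,4] S\NP  <  k=3
[0,4] S  <  k=1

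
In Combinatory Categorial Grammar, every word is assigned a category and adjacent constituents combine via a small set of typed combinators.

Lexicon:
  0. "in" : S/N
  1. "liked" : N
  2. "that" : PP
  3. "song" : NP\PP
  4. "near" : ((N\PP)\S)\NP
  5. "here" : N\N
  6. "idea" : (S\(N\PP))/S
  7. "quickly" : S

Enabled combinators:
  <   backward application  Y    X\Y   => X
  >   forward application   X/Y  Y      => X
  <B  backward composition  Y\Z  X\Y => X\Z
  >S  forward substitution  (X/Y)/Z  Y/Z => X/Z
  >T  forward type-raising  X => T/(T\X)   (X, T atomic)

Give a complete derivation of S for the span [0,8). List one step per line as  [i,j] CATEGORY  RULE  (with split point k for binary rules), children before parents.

[0,8] S   <
  [0,6] N\PP   <B
    [0,5] N\PP   <
      [0,2] S   >
        [0,1] "in" : S/N
        [1,2] "liked" : N
      [2,5] (N\PP)\S   <
        [2,4] NP   <
          [2,3] "that" : PP
          [3,4] "song" : NP\PP
        [4,5] "near" : ((N\PP)\S)\NP
    [5,6] "here" : N\N
  [6,8] S\(N\PP)   >
    [6,7] "idea" : (S\(N\PP))/S
    [7,8] "quickly" : S

[0,1] S/N  lex  "in"
[1,2] N  lex  "liked"
[0,2] S  >  k=1
[2,3] PP  lex  "that"
[3,4] NP\PP  lex  "song"
[2,4] NP  <  k=3
[4,5] ((N\PP)\S)\NP  lex  "near"
[2,5] (N\PP)\S  <  k=4
[0,5] N\PP  <  k=2
[5,6] N\N  lex  "here"
[0,6] N\PP  <B  k=5
[6,7] (S\(N\PP))/S  lex  "idea"
[7,8] S  lex  "quickly"
[6,8] S\(N\PP)  >  k=7
[0,8] S  <  k=6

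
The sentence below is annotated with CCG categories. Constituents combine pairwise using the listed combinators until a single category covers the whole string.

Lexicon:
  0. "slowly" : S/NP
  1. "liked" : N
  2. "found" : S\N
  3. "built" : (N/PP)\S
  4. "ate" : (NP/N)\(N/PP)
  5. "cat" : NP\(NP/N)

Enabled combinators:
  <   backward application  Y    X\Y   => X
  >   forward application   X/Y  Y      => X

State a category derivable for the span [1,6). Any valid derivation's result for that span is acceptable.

NP

[0,6] S   >
  [0,1] "slowly" : S/NP
  [1,6] NP   <
    [1,5] NP/N   <
      [1,4] N/PP   <
        [1,3] S   <
          [1,2] "liked" : N
          [2,3] "found" : S\N
        [3,4] "built" : (N/PP)\S
      [4,5] "ate" : (NP/N)\(N/PP)
    [5,6] "cat" : NP\(NP/N)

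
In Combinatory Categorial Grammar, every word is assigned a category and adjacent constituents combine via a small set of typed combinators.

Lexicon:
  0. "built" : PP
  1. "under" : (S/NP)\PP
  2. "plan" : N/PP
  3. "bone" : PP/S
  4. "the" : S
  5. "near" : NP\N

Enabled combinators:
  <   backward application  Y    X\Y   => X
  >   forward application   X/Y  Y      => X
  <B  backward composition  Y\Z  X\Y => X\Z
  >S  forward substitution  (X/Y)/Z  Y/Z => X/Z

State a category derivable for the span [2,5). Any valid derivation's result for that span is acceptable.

N

[0,6] S   >
  [0,2] S/NP   <
    [0,1] "built" : PP
    [1,2] "under" : (S/NP)\PP
  [2,6] NP   <
    [2,5] N   >
      [2,3] "plan" : N/PP
      [3,5] PP   >
        [3,4] "bone" : PP/S
        [4,5] "the" : S
    [5,6] "near" : NP\N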